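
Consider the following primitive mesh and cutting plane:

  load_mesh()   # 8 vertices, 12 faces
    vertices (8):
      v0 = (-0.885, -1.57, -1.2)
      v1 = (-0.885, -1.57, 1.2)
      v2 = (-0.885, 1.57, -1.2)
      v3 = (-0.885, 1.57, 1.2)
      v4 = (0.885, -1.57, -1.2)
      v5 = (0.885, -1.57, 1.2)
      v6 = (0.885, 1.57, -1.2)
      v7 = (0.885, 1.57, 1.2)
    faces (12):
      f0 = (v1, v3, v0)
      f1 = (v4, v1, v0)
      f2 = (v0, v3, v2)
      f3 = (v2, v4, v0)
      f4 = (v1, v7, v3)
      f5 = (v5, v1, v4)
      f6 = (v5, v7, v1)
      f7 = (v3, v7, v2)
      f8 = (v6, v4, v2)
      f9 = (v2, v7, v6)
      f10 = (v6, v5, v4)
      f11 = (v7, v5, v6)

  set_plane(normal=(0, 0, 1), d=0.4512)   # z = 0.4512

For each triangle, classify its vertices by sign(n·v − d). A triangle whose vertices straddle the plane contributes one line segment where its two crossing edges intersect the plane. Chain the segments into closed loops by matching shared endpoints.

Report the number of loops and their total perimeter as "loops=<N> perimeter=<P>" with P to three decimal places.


Straddling triangles (8 of 12):
  (v1,v3,v0) [++-] → (-0.885, 0.59032, 0.4512)–(-0.885, -1.57, 0.4512)  len=2.1603
  (v4,v1,v0) [-+-] → (-0.33276, -1.57, 0.4512)–(-0.885, -1.57, 0.4512)  len=0.5522
  (v0,v3,v2) [-+-] → (-0.885, 0.59032, 0.4512)–(-0.885, 1.57, 0.4512)  len=0.9797
  (v5,v1,v4) [++-] → (-0.33276, -1.57, 0.4512)–(0.885, -1.57, 0.4512)  len=1.2178
  (v3,v7,v2) [++-] → (0.33276, 1.57, 0.4512)–(-0.885, 1.57, 0.4512)  len=1.2178
  (v2,v7,v6) [-+-] → (0.33276, 1.57, 0.4512)–(0.885, 1.57, 0.4512)  len=0.5522
  (v6,v5,v4) [-+-] → (0.885, -0.59032, 0.4512)–(0.885, -1.57, 0.4512)  len=0.9797
  (v7,v5,v6) [++-] → (0.885, -0.59032, 0.4512)–(0.885, 1.57, 0.4512)  len=2.1603

Chained into 1 loop(s):
  loop 1: 8 segments, perimeter = 9.8200
Total perimeter = 9.820

loops=1 perimeter=9.820


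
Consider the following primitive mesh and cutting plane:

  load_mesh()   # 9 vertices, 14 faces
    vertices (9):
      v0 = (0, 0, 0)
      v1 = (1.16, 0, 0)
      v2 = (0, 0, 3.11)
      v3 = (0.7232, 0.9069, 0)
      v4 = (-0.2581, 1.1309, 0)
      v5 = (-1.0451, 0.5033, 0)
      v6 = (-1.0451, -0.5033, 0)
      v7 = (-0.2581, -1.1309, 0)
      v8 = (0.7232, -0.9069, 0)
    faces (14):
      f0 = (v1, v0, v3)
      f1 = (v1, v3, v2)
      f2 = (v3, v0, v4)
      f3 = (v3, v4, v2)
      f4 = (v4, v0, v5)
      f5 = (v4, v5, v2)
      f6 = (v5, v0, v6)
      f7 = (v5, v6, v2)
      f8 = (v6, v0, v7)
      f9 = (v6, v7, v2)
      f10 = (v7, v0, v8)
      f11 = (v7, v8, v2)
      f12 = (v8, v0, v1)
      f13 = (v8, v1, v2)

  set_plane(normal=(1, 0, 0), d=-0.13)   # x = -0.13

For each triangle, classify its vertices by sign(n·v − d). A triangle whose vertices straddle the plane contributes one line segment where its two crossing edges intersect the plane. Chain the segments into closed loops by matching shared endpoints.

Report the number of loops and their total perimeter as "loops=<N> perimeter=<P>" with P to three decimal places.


Straddling triangles (10 of 14):
  (v3,v0,v4) [++-] → (-0.13, 0.569613, 0)–(-0.13, 1.10166, 0)  len=0.5320
  (v3,v4,v2) [+-+] → (-0.13, 1.10166, 0)–(-0.13, 0.569613, 1.54355)  len=1.6327
  (v4,v0,v5) [-+-] → (-0.13, 0.569613, 0)–(-0.13, 0.0626055, 0)  len=0.5070
  (v4,v5,v2) [--+] → (-0.13, 0.0626055, 2.72315)–(-0.13, 0.569613, 1.54355)  len=1.2839
  (v5,v0,v6) [-+-] → (-0.13, 0.0626055, 0)–(-0.13, -0.0626055, 0)  len=0.1252
  (v5,v6,v2) [--+] → (-0.13, -0.0626055, 2.72315)–(-0.13, 0.0626055, 2.72315)  len=0.1252
  (v6,v0,v7) [-+-] → (-0.13, -0.0626055, 0)–(-0.13, -0.569613, 0)  len=0.5070
  (v6,v7,v2) [--+] → (-0.13, -0.569613, 1.54355)–(-0.13, -0.0626055, 2.72315)  len=1.2839
  (v7,v0,v8) [-++] → (-0.13, -0.569613, 0)–(-0.13, -1.10166, 0)  len=0.5320
  (v7,v8,v2) [-++] → (-0.13, -1.10166, 0)–(-0.13, -0.569613, 1.54355)  len=1.6327

Chained into 1 loop(s):
  loop 1: 10 segments, perimeter = 8.1618
Total perimeter = 8.162

loops=1 perimeter=8.162


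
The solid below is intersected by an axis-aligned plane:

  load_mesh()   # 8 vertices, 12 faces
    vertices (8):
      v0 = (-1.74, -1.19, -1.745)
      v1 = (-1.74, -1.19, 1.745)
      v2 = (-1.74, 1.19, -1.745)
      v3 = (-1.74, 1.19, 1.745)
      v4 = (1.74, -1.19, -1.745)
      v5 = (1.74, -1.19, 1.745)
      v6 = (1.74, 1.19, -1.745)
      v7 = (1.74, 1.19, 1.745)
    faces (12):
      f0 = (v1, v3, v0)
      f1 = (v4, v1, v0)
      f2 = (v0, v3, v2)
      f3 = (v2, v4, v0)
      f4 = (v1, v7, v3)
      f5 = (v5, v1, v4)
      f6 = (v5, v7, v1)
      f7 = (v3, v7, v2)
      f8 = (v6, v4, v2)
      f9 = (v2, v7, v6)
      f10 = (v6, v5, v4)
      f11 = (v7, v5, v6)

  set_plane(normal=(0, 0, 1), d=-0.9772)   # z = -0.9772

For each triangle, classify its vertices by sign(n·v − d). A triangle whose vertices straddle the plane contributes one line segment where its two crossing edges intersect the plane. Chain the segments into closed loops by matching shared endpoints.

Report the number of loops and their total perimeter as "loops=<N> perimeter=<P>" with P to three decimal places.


Straddling triangles (8 of 12):
  (v1,v3,v0) [++-] → (-1.74, -0.6664, -0.9772)–(-1.74, -1.19, -0.9772)  len=0.5236
  (v4,v1,v0) [-+-] → (0.9744, -1.19, -0.9772)–(-1.74, -1.19, -0.9772)  len=2.7144
  (v0,v3,v2) [-+-] → (-1.74, -0.6664, -0.9772)–(-1.74, 1.19, -0.9772)  len=1.8564
  (v5,v1,v4) [++-] → (0.9744, -1.19, -0.9772)–(1.74, -1.19, -0.9772)  len=0.7656
  (v3,v7,v2) [++-] → (-0.9744, 1.19, -0.9772)–(-1.74, 1.19, -0.9772)  len=0.7656
  (v2,v7,v6) [-+-] → (-0.9744, 1.19, -0.9772)–(1.74, 1.19, -0.9772)  len=2.7144
  (v6,v5,v4) [-+-] → (1.74, 0.6664, -0.9772)–(1.74, -1.19, -0.9772)  len=1.8564
  (v7,v5,v6) [++-] → (1.74, 0.6664, -0.9772)–(1.74, 1.19, -0.9772)  len=0.5236

Chained into 1 loop(s):
  loop 1: 8 segments, perimeter = 11.7200
Total perimeter = 11.720

loops=1 perimeter=11.720


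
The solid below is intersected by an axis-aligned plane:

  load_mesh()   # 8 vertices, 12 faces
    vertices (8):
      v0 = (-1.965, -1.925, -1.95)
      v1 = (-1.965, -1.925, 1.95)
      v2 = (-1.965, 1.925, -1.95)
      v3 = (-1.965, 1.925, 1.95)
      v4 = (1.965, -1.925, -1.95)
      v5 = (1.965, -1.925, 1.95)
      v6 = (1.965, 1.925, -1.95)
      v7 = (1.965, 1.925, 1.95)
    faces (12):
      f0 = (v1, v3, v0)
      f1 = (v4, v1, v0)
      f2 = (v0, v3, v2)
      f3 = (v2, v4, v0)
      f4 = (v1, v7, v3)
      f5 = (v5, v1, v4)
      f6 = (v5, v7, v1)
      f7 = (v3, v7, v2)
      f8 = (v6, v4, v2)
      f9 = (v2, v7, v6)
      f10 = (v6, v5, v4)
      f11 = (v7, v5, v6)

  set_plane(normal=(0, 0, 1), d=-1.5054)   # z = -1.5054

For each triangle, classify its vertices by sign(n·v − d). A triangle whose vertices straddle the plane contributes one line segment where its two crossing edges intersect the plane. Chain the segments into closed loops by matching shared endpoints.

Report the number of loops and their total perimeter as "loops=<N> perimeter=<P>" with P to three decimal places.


Straddling triangles (8 of 12):
  (v1,v3,v0) [++-] → (-1.965, -1.4861, -1.5054)–(-1.965, -1.925, -1.5054)  len=0.4389
  (v4,v1,v0) [-+-] → (1.51698, -1.925, -1.5054)–(-1.965, -1.925, -1.5054)  len=3.4820
  (v0,v3,v2) [-+-] → (-1.965, -1.4861, -1.5054)–(-1.965, 1.925, -1.5054)  len=3.4111
  (v5,v1,v4) [++-] → (1.51698, -1.925, -1.5054)–(1.965, -1.925, -1.5054)  len=0.4480
  (v3,v7,v2) [++-] → (-1.51698, 1.925, -1.5054)–(-1.965, 1.925, -1.5054)  len=0.4480
  (v2,v7,v6) [-+-] → (-1.51698, 1.925, -1.5054)–(1.965, 1.925, -1.5054)  len=3.4820
  (v6,v5,v4) [-+-] → (1.965, 1.4861, -1.5054)–(1.965, -1.925, -1.5054)  len=3.4111
  (v7,v5,v6) [++-] → (1.965, 1.4861, -1.5054)–(1.965, 1.925, -1.5054)  len=0.4389

Chained into 1 loop(s):
  loop 1: 8 segments, perimeter = 15.5600
Total perimeter = 15.560

loops=1 perimeter=15.560


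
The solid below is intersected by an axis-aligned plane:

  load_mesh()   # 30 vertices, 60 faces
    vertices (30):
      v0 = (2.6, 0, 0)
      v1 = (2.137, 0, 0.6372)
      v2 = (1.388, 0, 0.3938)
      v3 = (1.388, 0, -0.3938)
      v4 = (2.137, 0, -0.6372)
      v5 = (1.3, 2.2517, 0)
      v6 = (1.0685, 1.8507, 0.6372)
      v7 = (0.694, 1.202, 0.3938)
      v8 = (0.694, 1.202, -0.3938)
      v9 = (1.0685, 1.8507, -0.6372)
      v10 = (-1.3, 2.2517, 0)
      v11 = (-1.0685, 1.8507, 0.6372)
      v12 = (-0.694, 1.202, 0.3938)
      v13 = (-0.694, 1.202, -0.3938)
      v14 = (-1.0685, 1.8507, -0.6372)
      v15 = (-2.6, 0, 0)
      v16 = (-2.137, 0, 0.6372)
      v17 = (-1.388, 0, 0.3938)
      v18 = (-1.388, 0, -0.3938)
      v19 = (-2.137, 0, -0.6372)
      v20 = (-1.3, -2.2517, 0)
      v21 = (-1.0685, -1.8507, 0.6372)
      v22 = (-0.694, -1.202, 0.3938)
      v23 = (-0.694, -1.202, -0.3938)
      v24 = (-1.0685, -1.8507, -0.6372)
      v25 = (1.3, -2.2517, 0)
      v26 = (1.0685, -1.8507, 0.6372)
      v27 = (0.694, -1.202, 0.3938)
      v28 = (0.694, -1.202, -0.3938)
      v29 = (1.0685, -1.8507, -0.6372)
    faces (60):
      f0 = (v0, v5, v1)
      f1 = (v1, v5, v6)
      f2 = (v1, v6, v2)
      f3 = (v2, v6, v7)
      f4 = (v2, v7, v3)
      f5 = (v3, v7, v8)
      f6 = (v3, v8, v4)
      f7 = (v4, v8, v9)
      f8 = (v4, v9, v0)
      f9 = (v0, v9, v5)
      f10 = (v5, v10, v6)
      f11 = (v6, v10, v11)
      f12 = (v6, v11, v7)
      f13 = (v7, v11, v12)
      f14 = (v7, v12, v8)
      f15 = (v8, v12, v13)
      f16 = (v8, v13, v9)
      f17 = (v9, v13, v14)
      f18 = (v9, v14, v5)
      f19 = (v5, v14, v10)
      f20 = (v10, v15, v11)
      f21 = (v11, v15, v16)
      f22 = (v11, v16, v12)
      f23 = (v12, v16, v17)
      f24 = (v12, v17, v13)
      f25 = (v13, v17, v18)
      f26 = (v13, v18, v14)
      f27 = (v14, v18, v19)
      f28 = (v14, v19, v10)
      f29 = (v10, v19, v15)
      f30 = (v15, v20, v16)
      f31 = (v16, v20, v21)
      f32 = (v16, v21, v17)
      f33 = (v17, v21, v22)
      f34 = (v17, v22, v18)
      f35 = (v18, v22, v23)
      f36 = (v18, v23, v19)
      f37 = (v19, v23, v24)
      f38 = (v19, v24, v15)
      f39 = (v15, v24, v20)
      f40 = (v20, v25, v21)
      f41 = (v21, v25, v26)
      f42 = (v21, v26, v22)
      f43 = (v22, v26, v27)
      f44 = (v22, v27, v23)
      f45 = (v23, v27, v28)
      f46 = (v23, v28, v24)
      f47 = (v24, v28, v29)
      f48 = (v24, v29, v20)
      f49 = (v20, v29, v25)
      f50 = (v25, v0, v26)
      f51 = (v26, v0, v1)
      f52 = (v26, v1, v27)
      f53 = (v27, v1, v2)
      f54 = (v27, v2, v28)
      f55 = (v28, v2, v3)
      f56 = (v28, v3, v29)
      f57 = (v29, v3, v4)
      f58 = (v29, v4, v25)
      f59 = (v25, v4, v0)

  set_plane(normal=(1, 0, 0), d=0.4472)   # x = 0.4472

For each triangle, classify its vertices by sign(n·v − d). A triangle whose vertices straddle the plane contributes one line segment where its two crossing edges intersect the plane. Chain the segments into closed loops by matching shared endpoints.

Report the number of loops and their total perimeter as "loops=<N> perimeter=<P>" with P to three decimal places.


Straddling triangles (20 of 60):
  (v5,v10,v6) [+-+] → (0.4472, 2.2517, 0)–(0.4472, 1.95589, 0.470051)  len=0.5554
  (v6,v10,v11) [+--] → (0.4472, 1.95589, 0.470051)–(0.4472, 1.8507, 0.6372)  len=0.1975
  (v6,v11,v7) [+-+] → (0.4472, 1.8507, 0.6372)–(0.4472, 1.29284, 0.427883)  len=0.5958
  (v7,v11,v12) [+--] → (0.4472, 1.29284, 0.427883)–(0.4472, 1.202, 0.3938)  len=0.0970
  (v7,v12,v8) [+-+] → (0.4472, 1.202, 0.3938)–(0.4472, 1.202, -0.253757)  len=0.6476
  (v8,v12,v13) [+--] → (0.4472, 1.202, -0.253757)–(0.4472, 1.202, -0.3938)  len=0.1400
  (v8,v13,v9) [+-+] → (0.4472, 1.202, -0.3938)–(0.4472, 1.62203, -0.551399)  len=0.4486
  (v9,v13,v14) [+--] → (0.4472, 1.62203, -0.551399)–(0.4472, 1.8507, -0.6372)  len=0.2442
  (v9,v14,v5) [+-+] → (0.4472, 1.8507, -0.6372)–(0.4472, 2.10732, -0.22943)  len=0.4818
  (v5,v14,v10) [+--] → (0.4472, 2.10732, -0.22943)–(0.4472, 2.2517, 0)  len=0.2711
  (v20,v25,v21) [-+-] → (0.4472, -2.2517, 0)–(0.4472, -2.10732, 0.22943)  len=0.2711
  (v21,v25,v26) [-++] → (0.4472, -2.10732, 0.22943)–(0.4472, -1.8507, 0.6372)  len=0.4818
  (v21,v26,v22) [-+-] → (0.4472, -1.8507, 0.6372)–(0.4472, -1.62203, 0.551399)  len=0.2442
  (v22,v26,v27) [-++] → (0.4472, -1.62203, 0.551399)–(0.4472, -1.202, 0.3938)  len=0.4486
  (v22,v27,v23) [-+-] → (0.4472, -1.202, 0.3938)–(0.4472, -1.202, 0.253757)  len=0.1400
  (v23,v27,v28) [-++] → (0.4472, -1.202, 0.253757)–(0.4472, -1.202, -0.3938)  len=0.6476
  (v23,v28,v24) [-+-] → (0.4472, -1.202, -0.3938)–(0.4472, -1.29284, -0.427883)  len=0.0970
  (v24,v28,v29) [-++] → (0.4472, -1.29284, -0.427883)–(0.4472, -1.8507, -0.6372)  len=0.5958
  (v24,v29,v20) [-+-] → (0.4472, -1.8507, -0.6372)–(0.4472, -1.95589, -0.470051)  len=0.1975
  (v20,v29,v25) [-++] → (0.4472, -1.95589, -0.470051)–(0.4472, -2.2517, 0)  len=0.5554

Chained into 2 loop(s):
  loop 1: 10 segments, perimeter = 3.6791
  loop 2: 10 segments, perimeter = 3.6791
Total perimeter = 7.358

loops=2 perimeter=7.358


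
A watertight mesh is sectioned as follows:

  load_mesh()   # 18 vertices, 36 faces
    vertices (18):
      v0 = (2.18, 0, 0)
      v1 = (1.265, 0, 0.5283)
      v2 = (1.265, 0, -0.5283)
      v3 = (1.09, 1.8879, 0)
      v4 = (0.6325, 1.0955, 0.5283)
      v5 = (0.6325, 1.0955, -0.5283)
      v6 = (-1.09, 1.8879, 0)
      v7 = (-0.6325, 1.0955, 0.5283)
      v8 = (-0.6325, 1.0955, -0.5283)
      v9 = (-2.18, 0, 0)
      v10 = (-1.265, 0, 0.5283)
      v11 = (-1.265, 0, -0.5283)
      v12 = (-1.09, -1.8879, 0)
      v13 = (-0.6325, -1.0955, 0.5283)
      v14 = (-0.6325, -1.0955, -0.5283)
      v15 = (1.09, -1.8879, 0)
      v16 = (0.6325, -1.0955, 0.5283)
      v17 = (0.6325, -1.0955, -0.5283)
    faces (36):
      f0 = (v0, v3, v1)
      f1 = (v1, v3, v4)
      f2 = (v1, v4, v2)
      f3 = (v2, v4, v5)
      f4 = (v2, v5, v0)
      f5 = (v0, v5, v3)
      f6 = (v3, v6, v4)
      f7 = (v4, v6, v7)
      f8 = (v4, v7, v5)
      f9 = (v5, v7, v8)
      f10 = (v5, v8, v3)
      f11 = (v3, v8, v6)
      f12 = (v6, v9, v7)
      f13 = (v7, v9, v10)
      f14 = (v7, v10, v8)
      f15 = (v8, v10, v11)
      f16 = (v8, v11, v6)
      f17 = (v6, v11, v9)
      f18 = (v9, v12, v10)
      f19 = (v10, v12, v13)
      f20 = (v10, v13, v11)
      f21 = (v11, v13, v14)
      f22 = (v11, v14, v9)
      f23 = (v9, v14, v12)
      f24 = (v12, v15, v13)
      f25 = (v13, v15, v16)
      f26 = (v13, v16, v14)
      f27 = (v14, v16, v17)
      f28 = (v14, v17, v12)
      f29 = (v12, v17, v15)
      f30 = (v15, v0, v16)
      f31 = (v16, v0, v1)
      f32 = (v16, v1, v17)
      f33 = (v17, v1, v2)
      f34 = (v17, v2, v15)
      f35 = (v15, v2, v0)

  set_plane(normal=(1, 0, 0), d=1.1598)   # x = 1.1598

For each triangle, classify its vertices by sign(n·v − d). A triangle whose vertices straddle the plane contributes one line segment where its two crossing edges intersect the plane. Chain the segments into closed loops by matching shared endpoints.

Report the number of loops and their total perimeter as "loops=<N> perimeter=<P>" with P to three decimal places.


Straddling triangles (12 of 36):
  (v0,v3,v1) [+-+] → (1.1598, 1.76701, 0)–(1.1598, 1.1349, 0.210716)  len=0.6663
  (v1,v3,v4) [+--] → (1.1598, 1.1349, 0.210716)–(1.1598, 0.182208, 0.5283)  len=1.0042
  (v1,v4,v2) [+-+] → (1.1598, 0.182208, 0.5283)–(1.1598, 0.182208, -0.352562)  len=0.8809
  (v2,v4,v5) [+--] → (1.1598, 0.182208, -0.352562)–(1.1598, 0.182208, -0.5283)  len=0.1757
  (v2,v5,v0) [+-+] → (1.1598, 0.182208, -0.5283)–(1.1598, 0.722216, -0.348285)  len=0.5692
  (v0,v5,v3) [+--] → (1.1598, 0.722216, -0.348285)–(1.1598, 1.76701, 0)  len=1.1013
  (v15,v0,v16) [-+-] → (1.1598, -1.76701, 0)–(1.1598, -0.722216, 0.348285)  len=1.1013
  (v16,v0,v1) [-++] → (1.1598, -0.722216, 0.348285)–(1.1598, -0.182208, 0.5283)  len=0.5692
  (v16,v1,v17) [-+-] → (1.1598, -0.182208, 0.5283)–(1.1598, -0.182208, 0.352562)  len=0.1757
  (v17,v1,v2) [-++] → (1.1598, -0.182208, 0.352562)–(1.1598, -0.182208, -0.5283)  len=0.8809
  (v17,v2,v15) [-+-] → (1.1598, -0.182208, -0.5283)–(1.1598, -1.1349, -0.210716)  len=1.0042
  (v15,v2,v0) [-++] → (1.1598, -1.1349, -0.210716)–(1.1598, -1.76701, 0)  len=0.6663

Chained into 2 loop(s):
  loop 1: 6 segments, perimeter = 4.3977
  loop 2: 6 segments, perimeter = 4.3977
Total perimeter = 8.795

loops=2 perimeter=8.795


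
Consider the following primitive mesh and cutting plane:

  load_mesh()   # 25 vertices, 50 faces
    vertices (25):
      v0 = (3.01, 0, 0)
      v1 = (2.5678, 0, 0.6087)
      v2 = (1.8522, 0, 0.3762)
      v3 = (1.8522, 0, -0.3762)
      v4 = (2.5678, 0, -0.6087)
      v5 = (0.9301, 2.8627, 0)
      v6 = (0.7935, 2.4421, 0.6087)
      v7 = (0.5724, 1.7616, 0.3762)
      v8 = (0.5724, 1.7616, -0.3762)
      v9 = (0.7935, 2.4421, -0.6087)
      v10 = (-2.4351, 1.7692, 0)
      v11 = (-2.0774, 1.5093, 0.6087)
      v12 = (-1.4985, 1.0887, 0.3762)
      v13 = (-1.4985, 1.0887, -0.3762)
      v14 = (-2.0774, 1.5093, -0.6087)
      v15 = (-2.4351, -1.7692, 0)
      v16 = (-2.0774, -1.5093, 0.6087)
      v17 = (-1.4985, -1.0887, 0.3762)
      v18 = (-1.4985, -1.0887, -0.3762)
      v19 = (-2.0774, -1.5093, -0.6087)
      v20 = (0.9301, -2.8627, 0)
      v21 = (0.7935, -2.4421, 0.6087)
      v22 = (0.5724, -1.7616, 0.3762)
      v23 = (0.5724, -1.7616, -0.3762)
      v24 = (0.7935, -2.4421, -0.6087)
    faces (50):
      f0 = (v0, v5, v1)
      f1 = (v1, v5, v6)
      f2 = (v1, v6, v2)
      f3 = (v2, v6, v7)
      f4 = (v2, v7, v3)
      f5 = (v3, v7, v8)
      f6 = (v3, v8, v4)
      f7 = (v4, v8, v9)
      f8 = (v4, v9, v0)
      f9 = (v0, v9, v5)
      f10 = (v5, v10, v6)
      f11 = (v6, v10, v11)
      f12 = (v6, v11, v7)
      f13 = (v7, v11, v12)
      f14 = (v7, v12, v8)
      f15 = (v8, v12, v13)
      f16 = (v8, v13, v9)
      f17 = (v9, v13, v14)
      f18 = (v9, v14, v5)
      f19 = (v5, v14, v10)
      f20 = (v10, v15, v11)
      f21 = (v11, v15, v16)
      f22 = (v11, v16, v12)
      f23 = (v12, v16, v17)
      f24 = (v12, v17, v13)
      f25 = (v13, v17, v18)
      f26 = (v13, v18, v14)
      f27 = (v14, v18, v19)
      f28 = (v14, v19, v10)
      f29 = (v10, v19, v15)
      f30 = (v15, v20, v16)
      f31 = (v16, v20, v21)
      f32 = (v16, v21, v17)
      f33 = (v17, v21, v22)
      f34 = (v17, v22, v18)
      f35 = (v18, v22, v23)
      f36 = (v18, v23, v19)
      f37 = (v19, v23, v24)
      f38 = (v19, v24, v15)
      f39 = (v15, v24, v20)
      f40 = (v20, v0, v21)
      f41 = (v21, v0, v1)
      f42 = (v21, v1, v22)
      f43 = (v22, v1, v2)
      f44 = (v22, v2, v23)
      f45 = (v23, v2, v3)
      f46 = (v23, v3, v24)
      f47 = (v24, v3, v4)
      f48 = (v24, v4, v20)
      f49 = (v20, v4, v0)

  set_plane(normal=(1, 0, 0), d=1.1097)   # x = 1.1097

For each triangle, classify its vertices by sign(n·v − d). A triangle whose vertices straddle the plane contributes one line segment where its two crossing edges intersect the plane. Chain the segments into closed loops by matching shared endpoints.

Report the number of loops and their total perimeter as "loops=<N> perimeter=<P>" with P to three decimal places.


Straddling triangles (20 of 50):
  (v0,v5,v1) [+-+] → (1.1097, 2.6155, 0)–(1.1097, 2.54876, 0.0667537)  len=0.0944
  (v1,v5,v6) [+--] → (1.1097, 2.54876, 0.0667537)–(1.1097, 2.00689, 0.6087)  len=0.7664
  (v1,v6,v2) [+-+] → (1.1097, 2.00689, 0.6087)–(1.1097, 1.71272, 0.53926)  len=0.3023
  (v2,v6,v7) [+--] → (1.1097, 1.71272, 0.53926)–(1.1097, 1.02203, 0.3762)  len=0.7097
  (v2,v7,v3) [+-+] → (1.1097, 1.02203, 0.3762)–(1.1097, 1.02203, 0.060319)  len=0.3159
  (v3,v7,v8) [+--] → (1.1097, 1.02203, 0.060319)–(1.1097, 1.02203, -0.3762)  len=0.4365
  (v3,v8,v4) [+-+] → (1.1097, 1.02203, -0.3762)–(1.1097, 1.28726, -0.438805)  len=0.2725
  (v4,v8,v9) [+--] → (1.1097, 1.28726, -0.438805)–(1.1097, 2.00689, -0.6087)  len=0.7394
  (v4,v9,v0) [+-+] → (1.1097, 2.00689, -0.6087)–(1.1097, 2.09372, -0.521864)  len=0.1228
  (v0,v9,v5) [+--] → (1.1097, 2.09372, -0.521864)–(1.1097, 2.6155, 0)  len=0.7380
  (v20,v0,v21) [-+-] → (1.1097, -2.6155, 0)–(1.1097, -2.09372, 0.521864)  len=0.7380
  (v21,v0,v1) [-++] → (1.1097, -2.09372, 0.521864)–(1.1097, -2.00689, 0.6087)  len=0.1228
  (v21,v1,v22) [-+-] → (1.1097, -2.00689, 0.6087)–(1.1097, -1.28726, 0.438805)  len=0.7394
  (v22,v1,v2) [-++] → (1.1097, -1.28726, 0.438805)–(1.1097, -1.02203, 0.3762)  len=0.2725
  (v22,v2,v23) [-+-] → (1.1097, -1.02203, 0.3762)–(1.1097, -1.02203, -0.060319)  len=0.4365
  (v23,v2,v3) [-++] → (1.1097, -1.02203, -0.060319)–(1.1097, -1.02203, -0.3762)  len=0.3159
  (v23,v3,v24) [-+-] → (1.1097, -1.02203, -0.3762)–(1.1097, -1.71272, -0.53926)  len=0.7097
  (v24,v3,v4) [-++] → (1.1097, -1.71272, -0.53926)–(1.1097, -2.00689, -0.6087)  len=0.3023
  (v24,v4,v20) [-+-] → (1.1097, -2.00689, -0.6087)–(1.1097, -2.54876, -0.0667537)  len=0.7664
  (v20,v4,v0) [-++] → (1.1097, -2.54876, -0.0667537)–(1.1097, -2.6155, 0)  len=0.0944

Chained into 2 loop(s):
  loop 1: 10 segments, perimeter = 4.4978
  loop 2: 10 segments, perimeter = 4.4978
Total perimeter = 8.996

loops=2 perimeter=8.996


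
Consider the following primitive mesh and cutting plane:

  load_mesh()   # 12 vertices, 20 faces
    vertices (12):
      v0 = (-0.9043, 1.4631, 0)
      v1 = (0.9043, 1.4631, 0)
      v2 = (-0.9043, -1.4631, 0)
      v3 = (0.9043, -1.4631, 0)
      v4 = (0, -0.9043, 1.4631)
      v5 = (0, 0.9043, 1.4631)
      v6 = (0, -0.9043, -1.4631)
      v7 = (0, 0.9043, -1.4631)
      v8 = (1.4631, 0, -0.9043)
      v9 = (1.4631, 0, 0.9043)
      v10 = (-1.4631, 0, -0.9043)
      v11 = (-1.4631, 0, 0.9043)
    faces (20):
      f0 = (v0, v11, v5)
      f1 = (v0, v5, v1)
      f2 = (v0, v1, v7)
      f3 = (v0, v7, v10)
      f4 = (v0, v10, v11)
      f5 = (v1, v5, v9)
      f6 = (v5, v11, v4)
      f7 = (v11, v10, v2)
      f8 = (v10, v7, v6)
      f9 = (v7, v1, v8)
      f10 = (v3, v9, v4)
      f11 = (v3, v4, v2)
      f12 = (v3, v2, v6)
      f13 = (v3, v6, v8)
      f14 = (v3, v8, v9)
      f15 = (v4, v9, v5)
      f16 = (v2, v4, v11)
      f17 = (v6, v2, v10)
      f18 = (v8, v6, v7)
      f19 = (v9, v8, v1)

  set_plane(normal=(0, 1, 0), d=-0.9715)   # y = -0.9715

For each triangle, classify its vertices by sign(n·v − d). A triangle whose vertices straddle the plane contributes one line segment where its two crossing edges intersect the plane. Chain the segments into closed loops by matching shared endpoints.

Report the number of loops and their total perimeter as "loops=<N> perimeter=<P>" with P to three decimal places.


Straddling triangles (8 of 20):
  (v11,v10,v2) [++-] → (-1.09206, -0.9715, -0.303844)–(-1.09206, -0.9715, 0.303844)  len=0.6077
  (v3,v9,v4) [-++] → (1.09206, -0.9715, 0.303844)–(0.108749, -0.9715, 1.28715)  len=1.3906
  (v3,v4,v2) [-+-] → (0.108749, -0.9715, 1.28715)–(-0.108749, -0.9715, 1.28715)  len=0.2175
  (v3,v2,v6) [--+] → (-0.108749, -0.9715, -1.28715)–(0.108749, -0.9715, -1.28715)  len=0.2175
  (v3,v6,v8) [-++] → (0.108749, -0.9715, -1.28715)–(1.09206, -0.9715, -0.303844)  len=1.3906
  (v3,v8,v9) [-++] → (1.09206, -0.9715, -0.303844)–(1.09206, -0.9715, 0.303844)  len=0.6077
  (v2,v4,v11) [-++] → (-0.108749, -0.9715, 1.28715)–(-1.09206, -0.9715, 0.303844)  len=1.3906
  (v6,v2,v10) [+-+] → (-0.108749, -0.9715, -1.28715)–(-1.09206, -0.9715, -0.303844)  len=1.3906

Chained into 1 loop(s):
  loop 1: 8 segments, perimeter = 7.2128
Total perimeter = 7.213

loops=1 perimeter=7.213


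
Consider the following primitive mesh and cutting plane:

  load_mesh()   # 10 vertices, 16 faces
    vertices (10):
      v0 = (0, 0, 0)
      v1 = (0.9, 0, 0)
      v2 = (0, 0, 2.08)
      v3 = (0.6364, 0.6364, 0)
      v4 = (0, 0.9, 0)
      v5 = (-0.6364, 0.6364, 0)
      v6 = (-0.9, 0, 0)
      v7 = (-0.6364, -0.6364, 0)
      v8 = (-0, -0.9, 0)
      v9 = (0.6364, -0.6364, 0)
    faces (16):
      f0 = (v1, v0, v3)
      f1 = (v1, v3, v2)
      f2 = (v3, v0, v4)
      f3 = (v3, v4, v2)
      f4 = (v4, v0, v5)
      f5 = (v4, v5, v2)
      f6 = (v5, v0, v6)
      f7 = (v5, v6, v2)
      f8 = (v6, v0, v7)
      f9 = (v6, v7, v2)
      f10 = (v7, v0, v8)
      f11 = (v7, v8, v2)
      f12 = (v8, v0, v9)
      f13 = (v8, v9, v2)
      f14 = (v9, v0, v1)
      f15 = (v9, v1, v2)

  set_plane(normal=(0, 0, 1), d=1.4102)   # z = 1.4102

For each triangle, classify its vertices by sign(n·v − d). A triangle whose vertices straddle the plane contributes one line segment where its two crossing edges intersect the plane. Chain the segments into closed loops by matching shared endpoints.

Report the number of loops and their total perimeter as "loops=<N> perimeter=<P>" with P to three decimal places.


Straddling triangles (8 of 16):
  (v1,v3,v2) [--+] → (0.204933, 0.204933, 1.4102)–(0.289817, 0, 1.4102)  len=0.2218
  (v3,v4,v2) [--+] → (0, 0.289817, 1.4102)–(0.204933, 0.204933, 1.4102)  len=0.2218
  (v4,v5,v2) [--+] → (-0.204933, 0.204933, 1.4102)–(0, 0.289817, 1.4102)  len=0.2218
  (v5,v6,v2) [--+] → (-0.289817, 0, 1.4102)–(-0.204933, 0.204933, 1.4102)  len=0.2218
  (v6,v7,v2) [--+] → (-0.204933, -0.204933, 1.4102)–(-0.289817, 0, 1.4102)  len=0.2218
  (v7,v8,v2) [--+] → (0, -0.289817, 1.4102)–(-0.204933, -0.204933, 1.4102)  len=0.2218
  (v8,v9,v2) [--+] → (0.204933, -0.204933, 1.4102)–(0, -0.289817, 1.4102)  len=0.2218
  (v9,v1,v2) [--+] → (0.289817, 0, 1.4102)–(0.204933, -0.204933, 1.4102)  len=0.2218

Chained into 1 loop(s):
  loop 1: 8 segments, perimeter = 1.7745
Total perimeter = 1.775

loops=1 perimeter=1.775


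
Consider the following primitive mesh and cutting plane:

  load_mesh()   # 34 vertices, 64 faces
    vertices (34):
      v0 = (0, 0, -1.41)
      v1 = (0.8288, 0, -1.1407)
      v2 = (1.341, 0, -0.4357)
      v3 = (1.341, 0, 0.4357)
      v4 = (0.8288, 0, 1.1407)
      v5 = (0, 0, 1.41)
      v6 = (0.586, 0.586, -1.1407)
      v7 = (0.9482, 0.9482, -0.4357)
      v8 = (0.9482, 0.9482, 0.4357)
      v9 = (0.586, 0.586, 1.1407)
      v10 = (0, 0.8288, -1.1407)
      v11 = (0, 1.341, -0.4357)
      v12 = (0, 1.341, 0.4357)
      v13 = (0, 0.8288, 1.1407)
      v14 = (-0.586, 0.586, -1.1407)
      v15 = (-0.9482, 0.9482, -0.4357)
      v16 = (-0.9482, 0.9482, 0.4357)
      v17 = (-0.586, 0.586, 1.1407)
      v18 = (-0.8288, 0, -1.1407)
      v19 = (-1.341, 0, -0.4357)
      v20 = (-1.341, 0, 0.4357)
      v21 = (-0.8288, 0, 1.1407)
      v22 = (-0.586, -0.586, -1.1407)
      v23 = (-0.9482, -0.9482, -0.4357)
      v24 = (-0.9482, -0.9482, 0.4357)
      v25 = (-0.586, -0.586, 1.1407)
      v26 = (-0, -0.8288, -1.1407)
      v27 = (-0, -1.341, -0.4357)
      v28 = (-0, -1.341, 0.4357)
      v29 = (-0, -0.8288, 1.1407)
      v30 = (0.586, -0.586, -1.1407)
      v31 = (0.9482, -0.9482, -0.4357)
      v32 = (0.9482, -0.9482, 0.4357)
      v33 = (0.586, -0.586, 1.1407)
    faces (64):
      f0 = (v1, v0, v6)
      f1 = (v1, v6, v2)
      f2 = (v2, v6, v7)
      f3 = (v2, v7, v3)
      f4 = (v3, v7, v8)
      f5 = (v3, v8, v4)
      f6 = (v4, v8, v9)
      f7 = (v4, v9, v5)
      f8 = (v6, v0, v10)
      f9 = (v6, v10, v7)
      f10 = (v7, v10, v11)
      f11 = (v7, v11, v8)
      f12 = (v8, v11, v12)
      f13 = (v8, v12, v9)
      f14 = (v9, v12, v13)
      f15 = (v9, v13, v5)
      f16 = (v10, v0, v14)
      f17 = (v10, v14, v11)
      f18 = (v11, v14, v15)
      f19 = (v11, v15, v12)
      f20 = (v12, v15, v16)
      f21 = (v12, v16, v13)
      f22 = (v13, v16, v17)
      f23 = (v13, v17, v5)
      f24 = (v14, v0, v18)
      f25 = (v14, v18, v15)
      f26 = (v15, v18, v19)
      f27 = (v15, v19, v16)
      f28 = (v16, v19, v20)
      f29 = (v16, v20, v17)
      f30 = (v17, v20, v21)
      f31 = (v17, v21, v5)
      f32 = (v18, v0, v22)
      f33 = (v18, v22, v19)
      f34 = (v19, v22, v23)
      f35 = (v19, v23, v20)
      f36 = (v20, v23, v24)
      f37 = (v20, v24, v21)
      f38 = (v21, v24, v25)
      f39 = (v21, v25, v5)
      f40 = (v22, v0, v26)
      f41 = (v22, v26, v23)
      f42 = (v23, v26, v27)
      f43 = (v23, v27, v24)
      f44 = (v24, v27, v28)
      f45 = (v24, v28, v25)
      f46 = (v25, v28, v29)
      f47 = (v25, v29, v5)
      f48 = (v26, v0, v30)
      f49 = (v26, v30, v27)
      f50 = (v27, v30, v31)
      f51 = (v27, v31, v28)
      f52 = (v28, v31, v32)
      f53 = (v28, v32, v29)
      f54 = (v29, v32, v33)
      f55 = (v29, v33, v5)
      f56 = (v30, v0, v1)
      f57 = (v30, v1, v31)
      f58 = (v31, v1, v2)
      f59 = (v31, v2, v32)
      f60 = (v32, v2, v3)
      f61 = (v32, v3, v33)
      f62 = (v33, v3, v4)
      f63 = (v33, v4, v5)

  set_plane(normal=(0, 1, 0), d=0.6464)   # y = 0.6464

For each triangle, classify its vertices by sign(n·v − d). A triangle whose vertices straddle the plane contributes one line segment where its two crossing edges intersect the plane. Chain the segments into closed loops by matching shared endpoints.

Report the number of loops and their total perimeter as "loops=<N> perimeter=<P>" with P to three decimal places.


Straddling triangles (20 of 64):
  (v2,v6,v7) [--+] → (0.6464, 0.6464, -1.02314)–(1.07322, 0.6464, -0.4357)  len=0.7261
  (v2,v7,v3) [-+-] → (1.07322, 0.6464, -0.4357)–(1.07322, 0.6464, -0.158344)  len=0.2774
  (v3,v7,v8) [-++] → (1.07322, 0.6464, -0.158344)–(1.07322, 0.6464, 0.4357)  len=0.5940
  (v3,v8,v4) [-+-] → (1.07322, 0.6464, 0.4357)–(0.910196, 0.6464, 0.660093)  len=0.2774
  (v4,v8,v9) [-+-] → (0.910196, 0.6464, 0.660093)–(0.6464, 0.6464, 1.02314)  len=0.4488
  (v6,v0,v10) [--+] → (0, 0.6464, -1.19997)–(0.440224, 0.6464, -1.1407)  len=0.4442
  (v6,v10,v7) [-++] → (0.440224, 0.6464, -1.1407)–(0.6464, 0.6464, -1.02314)  len=0.2373
  (v8,v12,v9) [++-] → (0.53912, 0.6464, 1.0843)–(0.6464, 0.6464, 1.02314)  len=0.1235
  (v9,v12,v13) [-++] → (0.53912, 0.6464, 1.0843)–(0.440224, 0.6464, 1.1407)  len=0.1138
  (v9,v13,v5) [-+-] → (0.440224, 0.6464, 1.1407)–(0, 0.6464, 1.19997)  len=0.4442
  (v10,v0,v14) [+--] → (0, 0.6464, -1.19997)–(-0.440224, 0.6464, -1.1407)  len=0.4442
  (v10,v14,v11) [+-+] → (-0.440224, 0.6464, -1.1407)–(-0.53912, 0.6464, -1.0843)  len=0.1138
  (v11,v14,v15) [+-+] → (-0.53912, 0.6464, -1.0843)–(-0.6464, 0.6464, -1.02314)  len=0.1235
  (v13,v16,v17) [++-] → (-0.6464, 0.6464, 1.02314)–(-0.440224, 0.6464, 1.1407)  len=0.2373
  (v13,v17,v5) [+--] → (-0.440224, 0.6464, 1.1407)–(0, 0.6464, 1.19997)  len=0.4442
  (v14,v18,v15) [--+] → (-0.910196, 0.6464, -0.660093)–(-0.6464, 0.6464, -1.02314)  len=0.4488
  (v15,v18,v19) [+--] → (-0.910196, 0.6464, -0.660093)–(-1.07322, 0.6464, -0.4357)  len=0.2774
  (v15,v19,v16) [+-+] → (-1.07322, 0.6464, -0.4357)–(-1.07322, 0.6464, 0.158344)  len=0.5940
  (v16,v19,v20) [+--] → (-1.07322, 0.6464, 0.158344)–(-1.07322, 0.6464, 0.4357)  len=0.2774
  (v16,v20,v17) [+--] → (-1.07322, 0.6464, 0.4357)–(-0.6464, 0.6464, 1.02314)  len=0.7261

Chained into 1 loop(s):
  loop 1: 20 segments, perimeter = 7.3734
Total perimeter = 7.373

loops=1 perimeter=7.373


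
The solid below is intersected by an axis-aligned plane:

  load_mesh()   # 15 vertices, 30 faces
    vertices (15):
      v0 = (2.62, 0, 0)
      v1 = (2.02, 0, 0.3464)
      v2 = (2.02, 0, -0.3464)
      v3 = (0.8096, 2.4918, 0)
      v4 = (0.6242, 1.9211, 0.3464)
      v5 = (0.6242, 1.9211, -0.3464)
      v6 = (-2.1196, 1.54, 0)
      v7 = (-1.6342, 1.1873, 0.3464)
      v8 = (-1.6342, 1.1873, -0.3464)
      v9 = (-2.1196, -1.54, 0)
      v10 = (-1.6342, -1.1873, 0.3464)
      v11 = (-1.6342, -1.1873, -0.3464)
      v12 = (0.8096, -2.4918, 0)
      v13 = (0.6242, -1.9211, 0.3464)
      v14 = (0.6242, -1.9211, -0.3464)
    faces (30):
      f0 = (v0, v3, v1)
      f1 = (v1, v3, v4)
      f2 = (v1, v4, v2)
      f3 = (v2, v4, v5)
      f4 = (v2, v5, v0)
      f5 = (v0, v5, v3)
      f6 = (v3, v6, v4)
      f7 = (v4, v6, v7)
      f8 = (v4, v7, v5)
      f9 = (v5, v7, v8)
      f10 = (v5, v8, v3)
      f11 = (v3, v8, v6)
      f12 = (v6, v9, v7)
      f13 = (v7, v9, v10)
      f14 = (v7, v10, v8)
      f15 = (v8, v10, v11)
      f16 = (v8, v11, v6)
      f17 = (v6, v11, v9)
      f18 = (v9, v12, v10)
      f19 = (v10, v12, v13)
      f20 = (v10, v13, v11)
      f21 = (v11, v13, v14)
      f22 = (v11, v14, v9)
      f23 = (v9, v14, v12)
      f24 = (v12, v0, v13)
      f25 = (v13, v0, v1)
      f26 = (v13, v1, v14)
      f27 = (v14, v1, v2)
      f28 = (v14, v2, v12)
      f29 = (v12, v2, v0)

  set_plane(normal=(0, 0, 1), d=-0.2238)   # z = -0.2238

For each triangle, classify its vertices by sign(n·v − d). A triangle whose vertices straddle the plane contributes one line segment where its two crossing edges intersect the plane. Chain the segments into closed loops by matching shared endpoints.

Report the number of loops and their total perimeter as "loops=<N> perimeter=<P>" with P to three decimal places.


Straddling triangles (20 of 30):
  (v1,v4,v2) [++-] → (1.77299, 0.339964, -0.2238)–(2.02, 0, -0.2238)  len=0.4202
  (v2,v4,v5) [-+-] → (1.77299, 0.339964, -0.2238)–(0.6242, 1.9211, -0.2238)  len=1.9544
  (v2,v5,v0) [--+] → (1.33057, 1.24117, -0.2238)–(2.23236, 0, -0.2238)  len=1.5342
  (v0,v5,v3) [+-+] → (1.33057, 1.24117, -0.2238)–(0.689818, 2.12309, -0.2238)  len=1.0901
  (v4,v7,v5) [++-] → (0.224547, 1.79124, -0.2238)–(0.6242, 1.9211, -0.2238)  len=0.4202
  (v5,v7,v8) [-+-] → (0.224547, 1.79124, -0.2238)–(-1.6342, 1.1873, -0.2238)  len=1.9544
  (v5,v8,v3) [--+] → (-0.769275, 1.649, -0.2238)–(0.689818, 2.12309, -0.2238)  len=1.5342
  (v3,v8,v6) [+-+] → (-0.769275, 1.649, -0.2238)–(-1.806, 1.31213, -0.2238)  len=1.0901
  (v7,v10,v8) [++-] → (-1.6342, 0.767084, -0.2238)–(-1.6342, 1.1873, -0.2238)  len=0.4202
  (v8,v10,v11) [-+-] → (-1.6342, 0.767084, -0.2238)–(-1.6342, -1.1873, -0.2238)  len=1.9544
  (v8,v11,v6) [--+] → (-1.806, -0.222037, -0.2238)–(-1.806, 1.31213, -0.2238)  len=1.5342
  (v6,v11,v9) [+-+] → (-1.806, -0.222037, -0.2238)–(-1.806, -1.31213, -0.2238)  len=1.0901
  (v10,v13,v11) [++-] → (-1.23455, -1.31716, -0.2238)–(-1.6342, -1.1873, -0.2238)  len=0.4202
  (v11,v13,v14) [-+-] → (-1.23455, -1.31716, -0.2238)–(0.6242, -1.9211, -0.2238)  len=1.9544
  (v11,v14,v9) [--+] → (-0.346902, -1.78622, -0.2238)–(-1.806, -1.31213, -0.2238)  len=1.5342
  (v9,v14,v12) [+-+] → (-0.346902, -1.78622, -0.2238)–(0.689818, -2.12309, -0.2238)  len=1.0901
  (v13,v1,v14) [++-] → (0.871205, -1.58114, -0.2238)–(0.6242, -1.9211, -0.2238)  len=0.4202
  (v14,v1,v2) [-+-] → (0.871205, -1.58114, -0.2238)–(2.02, 0, -0.2238)  len=1.9544
  (v14,v2,v12) [--+] → (1.59161, -0.881913, -0.2238)–(0.689818, -2.12309, -0.2238)  len=1.5342
  (v12,v2,v0) [+-+] → (1.59161, -0.881913, -0.2238)–(2.23236, 0, -0.2238)  len=1.0901

Chained into 2 loop(s):
  loop 1: 10 segments, perimeter = 11.8731
  loop 2: 10 segments, perimeter = 13.1214
Total perimeter = 24.994

loops=2 perimeter=24.994


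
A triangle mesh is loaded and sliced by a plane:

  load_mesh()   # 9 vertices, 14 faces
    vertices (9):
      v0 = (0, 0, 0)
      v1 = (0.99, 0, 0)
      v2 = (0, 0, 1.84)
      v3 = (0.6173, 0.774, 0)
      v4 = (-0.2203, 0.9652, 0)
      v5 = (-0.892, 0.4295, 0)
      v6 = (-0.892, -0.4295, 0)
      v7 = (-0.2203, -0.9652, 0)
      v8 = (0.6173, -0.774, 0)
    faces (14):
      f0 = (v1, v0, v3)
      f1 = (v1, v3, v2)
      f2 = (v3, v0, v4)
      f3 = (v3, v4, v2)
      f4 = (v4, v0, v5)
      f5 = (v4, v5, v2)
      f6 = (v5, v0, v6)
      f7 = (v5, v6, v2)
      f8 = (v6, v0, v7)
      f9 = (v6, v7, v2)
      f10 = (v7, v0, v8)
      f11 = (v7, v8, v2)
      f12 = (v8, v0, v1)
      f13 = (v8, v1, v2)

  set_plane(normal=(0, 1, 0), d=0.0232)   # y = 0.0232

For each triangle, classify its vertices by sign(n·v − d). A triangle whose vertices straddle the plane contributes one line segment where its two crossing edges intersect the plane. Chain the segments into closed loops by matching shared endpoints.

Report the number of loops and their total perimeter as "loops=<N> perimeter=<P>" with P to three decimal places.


loops=1 perimeter=5.928

Straddling triangles (8 of 14):
  (v1,v0,v3) [--+] → (0.018503, 0.0232, 0)–(0.978829, 0.0232, 0)  len=0.9603
  (v1,v3,v2) [-+-] → (0.978829, 0.0232, 0)–(0.018503, 0.0232, 1.78485)  len=2.0268
  (v3,v0,v4) [+-+] → (0.018503, 0.0232, 0)–(-0.00529523, 0.0232, 0)  len=0.0238
  (v3,v4,v2) [++-] → (-0.00529523, 0.0232, 1.79577)–(0.018503, 0.0232, 1.78485)  len=0.0262
  (v4,v0,v5) [+-+] → (-0.00529523, 0.0232, 0)–(-0.0481825, 0.0232, 0)  len=0.0429
  (v4,v5,v2) [++-] → (-0.0481825, 0.0232, 1.74061)–(-0.00529523, 0.0232, 1.79577)  len=0.0699
  (v5,v0,v6) [+--] → (-0.0481825, 0.0232, 0)–(-0.892, 0.0232, 0)  len=0.8438
  (v5,v6,v2) [+--] → (-0.892, 0.0232, 0)–(-0.0481825, 0.0232, 1.74061)  len=1.9344

Chained into 1 loop(s):
  loop 1: 8 segments, perimeter = 5.9280
Total perimeter = 5.928


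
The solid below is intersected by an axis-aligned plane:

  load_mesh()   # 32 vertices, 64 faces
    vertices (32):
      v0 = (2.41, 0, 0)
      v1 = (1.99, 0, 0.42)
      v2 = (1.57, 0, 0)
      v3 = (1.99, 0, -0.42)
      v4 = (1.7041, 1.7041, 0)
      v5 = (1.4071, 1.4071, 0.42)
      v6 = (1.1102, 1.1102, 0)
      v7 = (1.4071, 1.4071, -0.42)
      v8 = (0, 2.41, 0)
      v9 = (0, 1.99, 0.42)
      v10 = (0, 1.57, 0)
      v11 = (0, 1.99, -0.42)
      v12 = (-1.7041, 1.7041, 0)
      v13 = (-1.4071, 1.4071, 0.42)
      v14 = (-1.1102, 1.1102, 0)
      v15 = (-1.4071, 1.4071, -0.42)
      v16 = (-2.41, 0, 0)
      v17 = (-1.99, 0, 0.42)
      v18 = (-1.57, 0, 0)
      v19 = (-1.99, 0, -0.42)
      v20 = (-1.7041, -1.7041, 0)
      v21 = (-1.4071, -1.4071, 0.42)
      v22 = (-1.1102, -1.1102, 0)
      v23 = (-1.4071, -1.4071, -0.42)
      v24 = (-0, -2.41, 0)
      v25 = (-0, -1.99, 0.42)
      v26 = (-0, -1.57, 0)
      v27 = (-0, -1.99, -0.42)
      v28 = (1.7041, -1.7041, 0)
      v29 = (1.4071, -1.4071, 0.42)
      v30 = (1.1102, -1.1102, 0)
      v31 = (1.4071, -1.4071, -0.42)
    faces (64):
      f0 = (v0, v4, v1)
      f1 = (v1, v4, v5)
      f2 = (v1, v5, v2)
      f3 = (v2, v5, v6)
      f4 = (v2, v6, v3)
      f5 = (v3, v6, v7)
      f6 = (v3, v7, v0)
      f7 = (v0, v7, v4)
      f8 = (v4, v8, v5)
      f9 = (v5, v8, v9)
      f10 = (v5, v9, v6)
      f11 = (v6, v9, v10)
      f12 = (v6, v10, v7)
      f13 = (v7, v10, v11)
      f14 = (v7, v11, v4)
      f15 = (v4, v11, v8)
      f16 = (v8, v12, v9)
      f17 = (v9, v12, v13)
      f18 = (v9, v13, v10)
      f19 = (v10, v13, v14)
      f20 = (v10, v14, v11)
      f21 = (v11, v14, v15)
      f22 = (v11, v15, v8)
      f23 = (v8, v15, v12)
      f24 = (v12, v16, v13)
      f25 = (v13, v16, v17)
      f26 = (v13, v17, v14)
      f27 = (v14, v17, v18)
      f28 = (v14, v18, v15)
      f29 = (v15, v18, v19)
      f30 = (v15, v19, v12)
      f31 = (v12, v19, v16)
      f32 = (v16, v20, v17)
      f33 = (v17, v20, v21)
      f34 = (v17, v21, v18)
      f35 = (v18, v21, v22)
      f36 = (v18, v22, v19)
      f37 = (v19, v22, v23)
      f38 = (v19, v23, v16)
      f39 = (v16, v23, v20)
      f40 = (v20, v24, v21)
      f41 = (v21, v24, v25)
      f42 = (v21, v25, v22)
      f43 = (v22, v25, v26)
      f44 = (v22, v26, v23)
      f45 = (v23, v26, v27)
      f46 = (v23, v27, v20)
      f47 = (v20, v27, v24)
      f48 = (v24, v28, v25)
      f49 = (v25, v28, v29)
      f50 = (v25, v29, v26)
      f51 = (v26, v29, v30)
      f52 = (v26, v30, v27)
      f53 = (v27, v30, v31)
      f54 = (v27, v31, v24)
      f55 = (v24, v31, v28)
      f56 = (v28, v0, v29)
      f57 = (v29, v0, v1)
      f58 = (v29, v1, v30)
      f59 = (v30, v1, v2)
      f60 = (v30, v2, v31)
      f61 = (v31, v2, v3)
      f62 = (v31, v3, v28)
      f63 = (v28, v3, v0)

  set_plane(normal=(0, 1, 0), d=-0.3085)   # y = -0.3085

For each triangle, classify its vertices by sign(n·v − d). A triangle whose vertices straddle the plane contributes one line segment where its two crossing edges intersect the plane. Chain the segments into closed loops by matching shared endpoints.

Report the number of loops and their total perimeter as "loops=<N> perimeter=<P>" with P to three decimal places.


Straddling triangles (16 of 64):
  (v16,v20,v17) [+-+] → (-2.28221, -0.3085, 0)–(-1.93824, -0.3085, 0.343966)  len=0.4864
  (v17,v20,v21) [+--] → (-1.93824, -0.3085, 0.343966)–(-1.8622, -0.3085, 0.42)  len=0.1075
  (v17,v21,v18) [+-+] → (-1.8622, -0.3085, 0.42)–(-1.53428, -0.3085, 0.092083)  len=0.4637
  (v18,v21,v22) [+--] → (-1.53428, -0.3085, 0.092083)–(-1.44223, -0.3085, 0)  len=0.1302
  (v18,v22,v19) [+-+] → (-1.44223, -0.3085, 0)–(-1.74552, -0.3085, -0.303291)  len=0.4289
  (v19,v22,v23) [+--] → (-1.74552, -0.3085, -0.303291)–(-1.8622, -0.3085, -0.42)  len=0.1650
  (v19,v23,v16) [+-+] → (-1.8622, -0.3085, -0.42)–(-2.19012, -0.3085, -0.092083)  len=0.4637
  (v16,v23,v20) [+--] → (-2.19012, -0.3085, -0.092083)–(-2.28221, -0.3085, 0)  len=0.1302
  (v28,v0,v29) [-+-] → (2.28221, -0.3085, 0)–(2.19012, -0.3085, 0.092083)  len=0.1302
  (v29,v0,v1) [-++] → (2.19012, -0.3085, 0.092083)–(1.8622, -0.3085, 0.42)  len=0.4637
  (v29,v1,v30) [-+-] → (1.8622, -0.3085, 0.42)–(1.74552, -0.3085, 0.303291)  len=0.1650
  (v30,v1,v2) [-++] → (1.74552, -0.3085, 0.303291)–(1.44223, -0.3085, 0)  len=0.4289
  (v30,v2,v31) [-+-] → (1.44223, -0.3085, 0)–(1.53428, -0.3085, -0.092083)  len=0.1302
  (v31,v2,v3) [-++] → (1.53428, -0.3085, -0.092083)–(1.8622, -0.3085, -0.42)  len=0.4637
  (v31,v3,v28) [-+-] → (1.8622, -0.3085, -0.42)–(1.93824, -0.3085, -0.343966)  len=0.1075
  (v28,v3,v0) [-++] → (1.93824, -0.3085, -0.343966)–(2.28221, -0.3085, 0)  len=0.4864

Chained into 2 loop(s):
  loop 1: 8 segments, perimeter = 2.3758
  loop 2: 8 segments, perimeter = 2.3758
Total perimeter = 4.752

loops=2 perimeter=4.752
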